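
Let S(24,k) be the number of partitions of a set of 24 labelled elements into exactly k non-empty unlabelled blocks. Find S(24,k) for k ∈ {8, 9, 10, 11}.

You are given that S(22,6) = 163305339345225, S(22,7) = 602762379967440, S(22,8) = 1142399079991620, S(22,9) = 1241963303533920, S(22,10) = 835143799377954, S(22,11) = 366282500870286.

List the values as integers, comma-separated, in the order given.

82318282158320505, 120622574326072500, 108254081784931500, 63100165695775560

i=23: T(23,7)=163305339345225+7·602762379967440=4382641999117305 | T(23,8)=602762379967440+8·1142399079991620=9741955019900400 | T(23,9)=1142399079991620+9·1241963303533920=12320068811796900 | T(23,10)=1241963303533920+10·835143799377954=9593401297313460 | T(23,11)=835143799377954+11·366282500870286=4864251308951100
i=24: T(24,8)=4382641999117305+8·9741955019900400=82318282158320505 | T(24,9)=9741955019900400+9·12320068811796900=120622574326072500 | T(24,10)=12320068811796900+10·9593401297313460=108254081784931500 | T(24,11)=9593401297313460+11·4864251308951100=63100165695775560
Read S(24,8) = 82318282158320505, S(24,9) = 120622574326072500, S(24,10) = 108254081784931500, S(24,11) = 63100165695775560.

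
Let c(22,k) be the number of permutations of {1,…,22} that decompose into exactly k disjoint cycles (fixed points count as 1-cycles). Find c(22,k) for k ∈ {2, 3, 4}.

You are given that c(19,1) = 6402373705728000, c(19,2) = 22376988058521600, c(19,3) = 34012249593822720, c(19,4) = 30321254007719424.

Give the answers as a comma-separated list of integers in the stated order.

r20: T_20,1=19×6402373705728000+0=121645100408832000; T_20,2=19×22376988058521600+6402373705728000=431565146817638400; T_20,3=19×34012249593822720+22376988058521600=668609730341153280; T_20,4=19×30321254007719424+34012249593822720=610116075740491776
r21: T_21,1=20×121645100408832000+0=2432902008176640000; T_21,2=20×431565146817638400+121645100408832000=8752948036761600000; T_21,3=20×668609730341153280+431565146817638400=13803759753640704000; T_21,4=20×610116075740491776+668609730341153280=12870931245150988800
r22: T_22,2=21×8752948036761600000+2432902008176640000=186244810780170240000; T_22,3=21×13803759753640704000+8752948036761600000=298631902863216384000; T_22,4=21×12870931245150988800+13803759753640704000=284093315901811468800
Read c(22,2) = 186244810780170240000, c(22,3) = 298631902863216384000, c(22,4) = 284093315901811468800.

186244810780170240000, 298631902863216384000, 284093315901811468800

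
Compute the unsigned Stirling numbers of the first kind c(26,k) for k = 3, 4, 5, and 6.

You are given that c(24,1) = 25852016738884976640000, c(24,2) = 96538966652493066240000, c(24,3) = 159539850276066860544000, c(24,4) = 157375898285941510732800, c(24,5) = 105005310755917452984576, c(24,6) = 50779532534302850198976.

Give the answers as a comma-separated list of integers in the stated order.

100480171548351161548800000, 102339530601744675672576000, 70874145319837672677196800, 35770355645907606826362624

row 25: T[25][2]=24·96538966652493066240000+25852016738884976640000=2342787216398718566400000  T[25][3]=24·159539850276066860544000+96538966652493066240000=3925495373278097719296000  T[25][4]=24·157375898285941510732800+159539850276066860544000=3936561409138663118131200  T[25][5]=24·105005310755917452984576+157375898285941510732800=2677503356427960382362624  T[25][6]=24·50779532534302850198976+105005310755917452984576=1323714091579185857760000
row 26: T[26][3]=25·3925495373278097719296000+2342787216398718566400000=100480171548351161548800000  T[26][4]=25·3936561409138663118131200+3925495373278097719296000=102339530601744675672576000  T[26][5]=25·2677503356427960382362624+3936561409138663118131200=70874145319837672677196800  T[26][6]=25·1323714091579185857760000+2677503356427960382362624=35770355645907606826362624
Read c(26,3) = 100480171548351161548800000, c(26,4) = 102339530601744675672576000, c(26,5) = 70874145319837672677196800, c(26,6) = 35770355645907606826362624.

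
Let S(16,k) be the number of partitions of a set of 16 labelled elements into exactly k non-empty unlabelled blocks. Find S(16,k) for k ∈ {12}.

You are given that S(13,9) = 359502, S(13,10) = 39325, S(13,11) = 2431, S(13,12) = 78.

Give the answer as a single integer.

@14  (14,10):39325·10+359502→752752, (14,11):2431·11+39325→66066, (14,12):78·12+2431→3367
@15  (15,11):66066·11+752752→1479478, (15,12):3367·12+66066→106470
@16  (16,12):106470·12+1479478→2757118
Read S(16,12) = 2757118.

2757118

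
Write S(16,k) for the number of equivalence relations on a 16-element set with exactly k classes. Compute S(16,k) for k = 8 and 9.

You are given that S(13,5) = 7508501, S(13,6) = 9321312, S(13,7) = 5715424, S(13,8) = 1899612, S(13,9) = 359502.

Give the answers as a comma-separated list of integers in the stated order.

[14] T[14,6]:6*9321312+7508501=63436373 · T[14,7]:7*5715424+9321312=49329280 · T[14,8]:8*1899612+5715424=20912320 · T[14,9]:9*359502+1899612=5135130
[15] T[15,7]:7*49329280+63436373=408741333 · T[15,8]:8*20912320+49329280=216627840 · T[15,9]:9*5135130+20912320=67128490
[16] T[16,8]:8*216627840+408741333=2141764053 · T[16,9]:9*67128490+216627840=820784250
Read S(16,8) = 2141764053, S(16,9) = 820784250.

2141764053, 820784250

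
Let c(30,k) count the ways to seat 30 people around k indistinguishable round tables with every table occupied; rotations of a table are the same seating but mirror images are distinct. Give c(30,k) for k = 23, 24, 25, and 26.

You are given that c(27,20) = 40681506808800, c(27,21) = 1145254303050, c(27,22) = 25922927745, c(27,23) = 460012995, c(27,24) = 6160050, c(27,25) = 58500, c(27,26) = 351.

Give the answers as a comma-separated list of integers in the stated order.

207912996295875, 4539323721075, 80328850875, 1122686019

[28] T[28,21]:27*1145254303050+40681506808800=71603372991150 · T[28,22]:27*25922927745+1145254303050=1845173352165 · T[28,23]:27*460012995+25922927745=38343278610 · T[28,24]:27*6160050+460012995=626334345 · T[28,25]:27*58500+6160050=7739550 · T[28,26]:27*351+58500=67977
[29] T[29,22]:28*1845173352165+71603372991150=123268226851770 · T[29,23]:28*38343278610+1845173352165=2918785153245 · T[29,24]:28*626334345+38343278610=55880640270 · T[29,25]:28*7739550+626334345=843041745 · T[29,26]:28*67977+7739550=9642906
[30] T[30,23]:29*2918785153245+123268226851770=207912996295875 · T[30,24]:29*55880640270+2918785153245=4539323721075 · T[30,25]:29*843041745+55880640270=80328850875 · T[30,26]:29*9642906+843041745=1122686019
Read c(30,23) = 207912996295875, c(30,24) = 4539323721075, c(30,25) = 80328850875, c(30,26) = 1122686019.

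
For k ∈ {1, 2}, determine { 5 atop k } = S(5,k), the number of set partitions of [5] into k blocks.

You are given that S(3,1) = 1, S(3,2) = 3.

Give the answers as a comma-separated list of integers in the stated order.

[4] T[4,1]:1*1+0=1 · T[4,2]:2*3+1=7
[5] T[5,1]:1*1+0=1 · T[5,2]:2*7+1=15
Read S(5,1) = 1, S(5,2) = 15.

1, 15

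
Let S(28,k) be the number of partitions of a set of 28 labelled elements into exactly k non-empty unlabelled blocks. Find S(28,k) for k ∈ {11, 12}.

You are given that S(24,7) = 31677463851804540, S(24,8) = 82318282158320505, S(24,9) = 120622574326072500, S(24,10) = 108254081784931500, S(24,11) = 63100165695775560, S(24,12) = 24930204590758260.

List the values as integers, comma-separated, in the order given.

i=25: T(25,8)=31677463851804540+8·82318282158320505=690223721118368580 | T(25,9)=82318282158320505+9·120622574326072500=1167921451092973005 | T(25,10)=120622574326072500+10·108254081784931500=1203163392175387500 | T(25,11)=108254081784931500+11·63100165695775560=802355904438462660 | T(25,12)=63100165695775560+12·24930204590758260=362262620784874680
i=26: T(26,9)=690223721118368580+9·1167921451092973005=11201516780955125625 | T(26,10)=1167921451092973005+10·1203163392175387500=13199555372846848005 | T(26,11)=1203163392175387500+11·802355904438462660=10029078340998476760 | T(26,12)=802355904438462660+12·362262620784874680=5149507353856958820
i=27: T(27,10)=11201516780955125625+10·13199555372846848005=143197070509423605675 | T(27,11)=13199555372846848005+11·10029078340998476760=123519417123830092365 | T(27,12)=10029078340998476760+12·5149507353856958820=71823166587281982600
i=28: T(28,11)=143197070509423605675+11·123519417123830092365=1501910658871554621690 | T(28,12)=123519417123830092365+12·71823166587281982600=985397416171213883565
Read S(28,11) = 1501910658871554621690, S(28,12) = 985397416171213883565.

1501910658871554621690, 985397416171213883565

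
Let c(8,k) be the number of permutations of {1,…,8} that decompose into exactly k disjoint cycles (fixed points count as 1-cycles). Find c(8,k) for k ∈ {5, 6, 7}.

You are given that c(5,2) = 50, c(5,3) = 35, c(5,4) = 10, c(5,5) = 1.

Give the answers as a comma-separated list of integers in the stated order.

[6] T[6,3]:5*35+50=225 · T[6,4]:5*10+35=85 · T[6,5]:5*1+10=15 · T[6,6]:5*0+1=1
[7] T[7,4]:6*85+225=735 · T[7,5]:6*15+85=175 · T[7,6]:6*1+15=21 · T[7,7]:6*0+1=1
[8] T[8,5]:7*175+735=1960 · T[8,6]:7*21+175=322 · T[8,7]:7*1+21=28
Read c(8,5) = 1960, c(8,6) = 322, c(8,7) = 28.

1960, 322, 28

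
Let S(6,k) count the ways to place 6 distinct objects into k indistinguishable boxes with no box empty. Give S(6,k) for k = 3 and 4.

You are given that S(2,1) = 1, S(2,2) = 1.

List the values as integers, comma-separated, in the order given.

90, 65

@3  (3,1):1·1+0→1, (3,2):1·2+1→3, (3,3):0·3+1→1
@4  (4,1):1·1+0→1, (4,2):3·2+1→7, (4,3):1·3+3→6, (4,4):0·4+1→1
@5  (5,2):7·2+1→15, (5,3):6·3+7→25, (5,4):1·4+6→10
@6  (6,3):25·3+15→90, (6,4):10·4+25→65
Read S(6,3) = 90, S(6,4) = 65.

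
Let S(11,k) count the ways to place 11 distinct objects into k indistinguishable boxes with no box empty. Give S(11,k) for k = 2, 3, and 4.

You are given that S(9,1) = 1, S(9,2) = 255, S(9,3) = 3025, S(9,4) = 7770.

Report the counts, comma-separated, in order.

1023, 28501, 145750

r10: T_10,1=1×1+0=1; T_10,2=2×255+1=511; T_10,3=3×3025+255=9330; T_10,4=4×7770+3025=34105
r11: T_11,2=2×511+1=1023; T_11,3=3×9330+511=28501; T_11,4=4×34105+9330=145750
Read S(11,2) = 1023, S(11,3) = 28501, S(11,4) = 145750.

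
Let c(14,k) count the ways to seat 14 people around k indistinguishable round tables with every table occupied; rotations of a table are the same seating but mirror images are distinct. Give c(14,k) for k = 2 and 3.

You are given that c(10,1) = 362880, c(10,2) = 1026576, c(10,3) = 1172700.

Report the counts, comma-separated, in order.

@11  (11,1):362880·10+0→3628800, (11,2):1026576·10+362880→10628640, (11,3):1172700·10+1026576→12753576
@12  (12,1):3628800·11+0→39916800, (12,2):10628640·11+3628800→120543840, (12,3):12753576·11+10628640→150917976
@13  (13,1):39916800·12+0→479001600, (13,2):120543840·12+39916800→1486442880, (13,3):150917976·12+120543840→1931559552
@14  (14,2):1486442880·13+479001600→19802759040, (14,3):1931559552·13+1486442880→26596717056
Read c(14,2) = 19802759040, c(14,3) = 26596717056.

19802759040, 26596717056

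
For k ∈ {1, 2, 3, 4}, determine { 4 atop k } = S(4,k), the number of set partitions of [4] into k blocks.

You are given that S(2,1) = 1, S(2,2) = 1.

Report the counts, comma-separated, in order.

1, 7, 6, 1

@3  (3,1):1·1+0→1, (3,2):1·2+1→3, (3,3):0·3+1→1
@4  (4,1):1·1+0→1, (4,2):3·2+1→7, (4,3):1·3+3→6, (4,4):0·4+1→1
Read S(4,1) = 1, S(4,2) = 7, S(4,3) = 6, S(4,4) = 1.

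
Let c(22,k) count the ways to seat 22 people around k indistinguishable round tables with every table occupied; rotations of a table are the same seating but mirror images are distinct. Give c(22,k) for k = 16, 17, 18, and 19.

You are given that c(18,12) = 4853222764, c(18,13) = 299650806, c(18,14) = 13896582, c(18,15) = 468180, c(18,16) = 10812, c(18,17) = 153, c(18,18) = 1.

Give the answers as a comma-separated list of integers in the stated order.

75289668850, 2792167686, 79721796, 1689765

@19  (19,13):299650806·18+4853222764→10246937272, (19,14):13896582·18+299650806→549789282, (19,15):468180·18+13896582→22323822, (19,16):10812·18+468180→662796, (19,17):153·18+10812→13566, (19,18):1·18+153→171, (19,19):0·18+1→1
@20  (20,14):549789282·19+10246937272→20692933630, (20,15):22323822·19+549789282→973941900, (20,16):662796·19+22323822→34916946, (20,17):13566·19+662796→920550, (20,18):171·19+13566→16815, (20,19):1·19+171→190
@21  (21,15):973941900·20+20692933630→40171771630, (21,16):34916946·20+973941900→1672280820, (21,17):920550·20+34916946→53327946, (21,18):16815·20+920550→1256850, (21,19):190·20+16815→20615
@22  (22,16):1672280820·21+40171771630→75289668850, (22,17):53327946·21+1672280820→2792167686, (22,18):1256850·21+53327946→79721796, (22,19):20615·21+1256850→1689765
Read c(22,16) = 75289668850, c(22,17) = 2792167686, c(22,18) = 79721796, c(22,19) = 1689765.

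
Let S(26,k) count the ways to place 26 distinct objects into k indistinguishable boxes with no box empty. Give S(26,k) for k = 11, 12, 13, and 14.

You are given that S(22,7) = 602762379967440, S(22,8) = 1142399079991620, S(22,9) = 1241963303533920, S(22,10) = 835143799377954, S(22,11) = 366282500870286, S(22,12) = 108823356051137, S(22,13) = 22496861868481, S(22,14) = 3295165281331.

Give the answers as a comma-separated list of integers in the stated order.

10029078340998476760, 5149507353856958820, 1850568574253550060, 477898618396288260

[23] T[23,8]:8*1142399079991620+602762379967440=9741955019900400 · T[23,9]:9*1241963303533920+1142399079991620=12320068811796900 · T[23,10]:10*835143799377954+1241963303533920=9593401297313460 · T[23,11]:11*366282500870286+835143799377954=4864251308951100 · T[23,12]:12*108823356051137+366282500870286=1672162773483930 · T[23,13]:13*22496861868481+108823356051137=401282560341390 · T[23,14]:14*3295165281331+22496861868481=68629175807115
[24] T[24,9]:9*12320068811796900+9741955019900400=120622574326072500 · T[24,10]:10*9593401297313460+12320068811796900=108254081784931500 · T[24,11]:11*4864251308951100+9593401297313460=63100165695775560 · T[24,12]:12*1672162773483930+4864251308951100=24930204590758260 · T[24,13]:13*401282560341390+1672162773483930=6888836057922000 · T[24,14]:14*68629175807115+401282560341390=1362091021641000
[25] T[25,10]:10*108254081784931500+120622574326072500=1203163392175387500 · T[25,11]:11*63100165695775560+108254081784931500=802355904438462660 · T[25,12]:12*24930204590758260+63100165695775560=362262620784874680 · T[25,13]:13*6888836057922000+24930204590758260=114485073343744260 · T[25,14]:14*1362091021641000+6888836057922000=25958110360896000
[26] T[26,11]:11*802355904438462660+1203163392175387500=10029078340998476760 · T[26,12]:12*362262620784874680+802355904438462660=5149507353856958820 · T[26,13]:13*114485073343744260+362262620784874680=1850568574253550060 · T[26,14]:14*25958110360896000+114485073343744260=477898618396288260
Read S(26,11) = 10029078340998476760, S(26,12) = 5149507353856958820, S(26,13) = 1850568574253550060, S(26,14) = 477898618396288260.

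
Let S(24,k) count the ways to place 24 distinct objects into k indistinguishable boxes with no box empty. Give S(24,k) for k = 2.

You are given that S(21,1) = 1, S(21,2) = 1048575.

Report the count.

[22] T[22,1]:1*1+0=1 · T[22,2]:2*1048575+1=2097151
[23] T[23,1]:1*1+0=1 · T[23,2]:2*2097151+1=4194303
[24] T[24,2]:2*4194303+1=8388607
Read S(24,2) = 8388607.

8388607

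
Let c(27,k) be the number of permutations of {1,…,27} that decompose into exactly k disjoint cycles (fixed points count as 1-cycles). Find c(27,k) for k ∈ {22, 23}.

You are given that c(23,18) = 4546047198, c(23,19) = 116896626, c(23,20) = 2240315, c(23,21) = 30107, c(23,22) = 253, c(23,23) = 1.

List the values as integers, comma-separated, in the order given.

[24] T[24,19]:23*116896626+4546047198=7234669596 · T[24,20]:23*2240315+116896626=168423871 · T[24,21]:23*30107+2240315=2932776 · T[24,22]:23*253+30107=35926 · T[24,23]:23*1+253=276
[25] T[25,20]:24*168423871+7234669596=11276842500 · T[25,21]:24*2932776+168423871=238810495 · T[25,22]:24*35926+2932776=3795000 · T[25,23]:24*276+35926=42550
[26] T[26,21]:25*238810495+11276842500=17247104875 · T[26,22]:25*3795000+238810495=333685495 · T[26,23]:25*42550+3795000=4858750
[27] T[27,22]:26*333685495+17247104875=25922927745 · T[27,23]:26*4858750+333685495=460012995
Read c(27,22) = 25922927745, c(27,23) = 460012995.

25922927745, 460012995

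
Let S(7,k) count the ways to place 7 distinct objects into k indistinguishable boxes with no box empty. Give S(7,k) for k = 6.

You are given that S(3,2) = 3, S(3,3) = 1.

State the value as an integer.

row 4: T[4][3]=3·1+3=6  T[4][4]=4·0+1=1
row 5: T[5][4]=4·1+6=10  T[5][5]=5·0+1=1
row 6: T[6][5]=5·1+10=15  T[6][6]=6·0+1=1
row 7: T[7][6]=6·1+15=21
Read S(7,6) = 21.

21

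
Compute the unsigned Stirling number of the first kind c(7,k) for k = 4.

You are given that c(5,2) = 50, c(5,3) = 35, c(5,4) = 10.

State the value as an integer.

r6: T_6,3=5×35+50=225; T_6,4=5×10+35=85
r7: T_7,4=6×85+225=735
Read c(7,4) = 735.

735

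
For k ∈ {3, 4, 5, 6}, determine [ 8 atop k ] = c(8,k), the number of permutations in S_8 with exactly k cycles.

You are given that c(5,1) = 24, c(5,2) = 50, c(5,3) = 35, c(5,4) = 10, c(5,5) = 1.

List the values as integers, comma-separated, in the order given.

13132, 6769, 1960, 322

[6] T[6,1]:5*24+0=120 · T[6,2]:5*50+24=274 · T[6,3]:5*35+50=225 · T[6,4]:5*10+35=85 · T[6,5]:5*1+10=15 · T[6,6]:5*0+1=1
[7] T[7,2]:6*274+120=1764 · T[7,3]:6*225+274=1624 · T[7,4]:6*85+225=735 · T[7,5]:6*15+85=175 · T[7,6]:6*1+15=21
[8] T[8,3]:7*1624+1764=13132 · T[8,4]:7*735+1624=6769 · T[8,5]:7*175+735=1960 · T[8,6]:7*21+175=322
Read c(8,3) = 13132, c(8,4) = 6769, c(8,5) = 1960, c(8,6) = 322.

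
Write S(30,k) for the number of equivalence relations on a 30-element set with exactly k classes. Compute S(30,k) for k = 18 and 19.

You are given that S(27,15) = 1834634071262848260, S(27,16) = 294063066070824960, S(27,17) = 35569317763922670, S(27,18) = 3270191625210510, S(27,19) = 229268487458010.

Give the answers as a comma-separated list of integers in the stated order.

[28] T[28,16]:16*294063066070824960+1834634071262848260=6539643128396047620 · T[28,17]:17*35569317763922670+294063066070824960=898741468057510350 · T[28,18]:18*3270191625210510+35569317763922670=94432767017711850 · T[28,19]:19*229268487458010+3270191625210510=7626292886912700
[29] T[29,17]:17*898741468057510350+6539643128396047620=21818248085373723570 · T[29,18]:18*94432767017711850+898741468057510350=2598531274376323650 · T[29,19]:19*7626292886912700+94432767017711850=239332331869053150
[30] T[30,18]:18*2598531274376323650+21818248085373723570=68591811024147549270 · T[30,19]:19*239332331869053150+2598531274376323650=7145845579888333500
Read S(30,18) = 68591811024147549270, S(30,19) = 7145845579888333500.

68591811024147549270, 7145845579888333500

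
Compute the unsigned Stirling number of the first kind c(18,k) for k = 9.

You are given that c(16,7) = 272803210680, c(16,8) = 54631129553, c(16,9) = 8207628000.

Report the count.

row 17: T[17][8]=16·54631129553+272803210680=1146901283528  T[17][9]=16·8207628000+54631129553=185953177553
row 18: T[18][9]=17·185953177553+1146901283528=4308105301929
Read c(18,9) = 4308105301929.

4308105301929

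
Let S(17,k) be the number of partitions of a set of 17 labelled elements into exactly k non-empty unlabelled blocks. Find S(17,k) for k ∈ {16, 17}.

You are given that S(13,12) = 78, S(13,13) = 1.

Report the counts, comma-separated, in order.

row 14: T[14][13]=13·1+78=91  T[14][14]=14·0+1=1
row 15: T[15][14]=14·1+91=105  T[15][15]=15·0+1=1
row 16: T[16][15]=15·1+105=120  T[16][16]=16·0+1=1
row 17: T[17][16]=16·1+120=136  T[17][17]=17·0+1=1
Read S(17,16) = 136, S(17,17) = 1.

136, 1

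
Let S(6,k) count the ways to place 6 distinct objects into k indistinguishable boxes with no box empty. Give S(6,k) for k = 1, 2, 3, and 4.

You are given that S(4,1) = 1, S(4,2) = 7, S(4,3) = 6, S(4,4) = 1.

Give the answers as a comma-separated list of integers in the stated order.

i=5: T(5,1)=0+1·1=1 | T(5,2)=1+2·7=15 | T(5,3)=7+3·6=25 | T(5,4)=6+4·1=10
i=6: T(6,1)=0+1·1=1 | T(6,2)=1+2·15=31 | T(6,3)=15+3·25=90 | T(6,4)=25+4·10=65
Read S(6,1) = 1, S(6,2) = 31, S(6,3) = 90, S(6,4) = 65.

1, 31, 90, 65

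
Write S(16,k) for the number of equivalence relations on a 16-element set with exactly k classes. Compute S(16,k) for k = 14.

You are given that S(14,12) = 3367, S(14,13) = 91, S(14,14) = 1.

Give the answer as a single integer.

[15] T[15,13]:13*91+3367=4550 · T[15,14]:14*1+91=105
[16] T[16,14]:14*105+4550=6020
Read S(16,14) = 6020.

6020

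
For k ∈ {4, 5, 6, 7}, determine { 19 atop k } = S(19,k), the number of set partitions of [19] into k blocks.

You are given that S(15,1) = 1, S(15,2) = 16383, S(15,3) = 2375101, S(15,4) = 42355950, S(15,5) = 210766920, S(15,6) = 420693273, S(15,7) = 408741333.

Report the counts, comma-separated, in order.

11259666950, 147589284710, 693081601779, 1492924634839

row 16: T[16][1]=1·1+0=1  T[16][2]=2·16383+1=32767  T[16][3]=3·2375101+16383=7141686  T[16][4]=4·42355950+2375101=171798901  T[16][5]=5·210766920+42355950=1096190550  T[16][6]=6·420693273+210766920=2734926558  T[16][7]=7·408741333+420693273=3281882604
row 17: T[17][2]=2·32767+1=65535  T[17][3]=3·7141686+32767=21457825  T[17][4]=4·171798901+7141686=694337290  T[17][5]=5·1096190550+171798901=5652751651  T[17][6]=6·2734926558+1096190550=17505749898  T[17][7]=7·3281882604+2734926558=25708104786
row 18: T[18][3]=3·21457825+65535=64439010  T[18][4]=4·694337290+21457825=2798806985  T[18][5]=5·5652751651+694337290=28958095545  T[18][6]=6·17505749898+5652751651=110687251039  T[18][7]=7·25708104786+17505749898=197462483400
row 19: T[19][4]=4·2798806985+64439010=11259666950  T[19][5]=5·28958095545+2798806985=147589284710  T[19][6]=6·110687251039+28958095545=693081601779  T[19][7]=7·197462483400+110687251039=1492924634839
Read S(19,4) = 11259666950, S(19,5) = 147589284710, S(19,6) = 693081601779, S(19,7) = 1492924634839.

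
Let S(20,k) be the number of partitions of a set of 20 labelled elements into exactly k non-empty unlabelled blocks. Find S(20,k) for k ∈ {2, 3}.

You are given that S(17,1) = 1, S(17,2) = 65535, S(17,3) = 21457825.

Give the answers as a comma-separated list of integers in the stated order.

@18  (18,1):1·1+0→1, (18,2):65535·2+1→131071, (18,3):21457825·3+65535→64439010
@19  (19,1):1·1+0→1, (19,2):131071·2+1→262143, (19,3):64439010·3+131071→193448101
@20  (20,2):262143·2+1→524287, (20,3):193448101·3+262143→580606446
Read S(20,2) = 524287, S(20,3) = 580606446.

524287, 580606446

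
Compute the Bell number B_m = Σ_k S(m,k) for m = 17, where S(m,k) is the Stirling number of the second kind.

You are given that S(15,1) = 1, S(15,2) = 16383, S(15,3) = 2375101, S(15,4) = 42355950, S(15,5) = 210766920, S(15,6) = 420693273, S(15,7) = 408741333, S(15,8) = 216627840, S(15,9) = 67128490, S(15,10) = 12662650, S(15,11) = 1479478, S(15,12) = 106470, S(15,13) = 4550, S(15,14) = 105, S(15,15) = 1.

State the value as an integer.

r16: T_16,1=1×1+0=1; T_16,2=2×16383+1=32767; T_16,3=3×2375101+16383=7141686; T_16,4=4×42355950+2375101=171798901; T_16,5=5×210766920+42355950=1096190550; T_16,6=6×420693273+210766920=2734926558; T_16,7=7×408741333+420693273=3281882604; T_16,8=8×216627840+408741333=2141764053; T_16,9=9×67128490+216627840=820784250; T_16,10=10×12662650+67128490=193754990; T_16,11=11×1479478+12662650=28936908; T_16,12=12×106470+1479478=2757118; T_16,13=13×4550+106470=165620; T_16,14=14×105+4550=6020; T_16,15=15×1+105=120; T_16,16=16×0+1=1
r17: T_17,1=1×1+0=1; T_17,2=2×32767+1=65535; T_17,3=3×7141686+32767=21457825; T_17,4=4×171798901+7141686=694337290; T_17,5=5×1096190550+171798901=5652751651; T_17,6=6×2734926558+1096190550=17505749898; T_17,7=7×3281882604+2734926558=25708104786; T_17,8=8×2141764053+3281882604=20415995028; T_17,9=9×820784250+2141764053=9528822303; T_17,10=10×193754990+820784250=2758334150; T_17,11=11×28936908+193754990=512060978; T_17,12=12×2757118+28936908=62022324; T_17,13=13×165620+2757118=4910178; T_17,14=14×6020+165620=249900; T_17,15=15×120+6020=7820; T_17,16=16×1+120=136; T_17,17=17×0+1=1
B_17 = ΣS(17,k) = 1+65535+21457825+694337290+5652751651+17505749898+25708104786+20415995028+9528822303+2758334150+512060978+62022324+4910178+249900+7820+136+1 = 82864869804

82864869804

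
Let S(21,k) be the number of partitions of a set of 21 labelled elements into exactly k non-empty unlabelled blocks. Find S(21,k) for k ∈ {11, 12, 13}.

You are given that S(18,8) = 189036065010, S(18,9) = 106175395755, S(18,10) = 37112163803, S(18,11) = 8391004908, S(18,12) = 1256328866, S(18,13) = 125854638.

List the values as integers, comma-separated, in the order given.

26826851689001, 6833042030178, 1204909218331

row 19: T[19][9]=9·106175395755+189036065010=1144614626805  T[19][10]=10·37112163803+106175395755=477297033785  T[19][11]=11·8391004908+37112163803=129413217791  T[19][12]=12·1256328866+8391004908=23466951300  T[19][13]=13·125854638+1256328866=2892439160
row 20: T[20][10]=10·477297033785+1144614626805=5917584964655  T[20][11]=11·129413217791+477297033785=1900842429486  T[20][12]=12·23466951300+129413217791=411016633391  T[20][13]=13·2892439160+23466951300=61068660380
row 21: T[21][11]=11·1900842429486+5917584964655=26826851689001  T[21][12]=12·411016633391+1900842429486=6833042030178  T[21][13]=13·61068660380+411016633391=1204909218331
Read S(21,11) = 26826851689001, S(21,12) = 6833042030178, S(21,13) = 1204909218331.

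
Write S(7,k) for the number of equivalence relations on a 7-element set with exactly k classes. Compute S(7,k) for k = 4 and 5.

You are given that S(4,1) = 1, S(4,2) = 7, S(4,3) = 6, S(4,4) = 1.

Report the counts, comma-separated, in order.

i=5: T(5,2)=1+2·7=15 | T(5,3)=7+3·6=25 | T(5,4)=6+4·1=10 | T(5,5)=1+5·0=1
i=6: T(6,3)=15+3·25=90 | T(6,4)=25+4·10=65 | T(6,5)=10+5·1=15
i=7: T(7,4)=90+4·65=350 | T(7,5)=65+5·15=140
Read S(7,4) = 350, S(7,5) = 140.

350, 140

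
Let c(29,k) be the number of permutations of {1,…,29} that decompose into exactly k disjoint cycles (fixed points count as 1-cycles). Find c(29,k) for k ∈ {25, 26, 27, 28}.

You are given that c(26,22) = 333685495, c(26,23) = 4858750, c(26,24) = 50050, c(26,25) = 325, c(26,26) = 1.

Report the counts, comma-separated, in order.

i=27: T(27,23)=333685495+26·4858750=460012995 | T(27,24)=4858750+26·50050=6160050 | T(27,25)=50050+26·325=58500 | T(27,26)=325+26·1=351 | T(27,27)=1+26·0=1
i=28: T(28,24)=460012995+27·6160050=626334345 | T(28,25)=6160050+27·58500=7739550 | T(28,26)=58500+27·351=67977 | T(28,27)=351+27·1=378 | T(28,28)=1+27·0=1
i=29: T(29,25)=626334345+28·7739550=843041745 | T(29,26)=7739550+28·67977=9642906 | T(29,27)=67977+28·378=78561 | T(29,28)=378+28·1=406
Read c(29,25) = 843041745, c(29,26) = 9642906, c(29,27) = 78561, c(29,28) = 406.

843041745, 9642906, 78561, 406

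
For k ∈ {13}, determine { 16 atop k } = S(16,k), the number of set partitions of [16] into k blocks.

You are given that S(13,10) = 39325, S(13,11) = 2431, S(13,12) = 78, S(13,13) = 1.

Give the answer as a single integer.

r14: T_14,11=11×2431+39325=66066; T_14,12=12×78+2431=3367; T_14,13=13×1+78=91
r15: T_15,12=12×3367+66066=106470; T_15,13=13×91+3367=4550
r16: T_16,13=13×4550+106470=165620
Read S(16,13) = 165620.

165620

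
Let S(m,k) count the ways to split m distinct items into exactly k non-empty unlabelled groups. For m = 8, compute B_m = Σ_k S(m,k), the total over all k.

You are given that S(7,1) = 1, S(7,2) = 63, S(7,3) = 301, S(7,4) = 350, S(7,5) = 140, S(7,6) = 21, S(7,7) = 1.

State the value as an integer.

[8] T[8,1]:1*1+0=1 · T[8,2]:2*63+1=127 · T[8,3]:3*301+63=966 · T[8,4]:4*350+301=1701 · T[8,5]:5*140+350=1050 · T[8,6]:6*21+140=266 · T[8,7]:7*1+21=28 · T[8,8]:8*0+1=1
B_8 = ΣS(8,k) = 1+127+966+1701+1050+266+28+1 = 4140

4140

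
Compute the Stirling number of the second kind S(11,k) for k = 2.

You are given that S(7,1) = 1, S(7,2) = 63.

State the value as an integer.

1023

r8: T_8,1=1×1+0=1; T_8,2=2×63+1=127
r9: T_9,1=1×1+0=1; T_9,2=2×127+1=255
r10: T_10,1=1×1+0=1; T_10,2=2×255+1=511
r11: T_11,2=2×511+1=1023
Read S(11,2) = 1023.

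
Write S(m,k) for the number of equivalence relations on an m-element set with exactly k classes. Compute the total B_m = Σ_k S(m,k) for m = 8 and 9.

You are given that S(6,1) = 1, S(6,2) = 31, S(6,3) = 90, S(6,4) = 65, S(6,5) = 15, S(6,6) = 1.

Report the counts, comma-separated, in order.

i=7: T(7,1)=0+1·1=1 | T(7,2)=1+2·31=63 | T(7,3)=31+3·90=301 | T(7,4)=90+4·65=350 | T(7,5)=65+5·15=140 | T(7,6)=15+6·1=21 | T(7,7)=1+7·0=1
i=8: T(8,1)=0+1·1=1 | T(8,2)=1+2·63=127 | T(8,3)=63+3·301=966 | T(8,4)=301+4·350=1701 | T(8,5)=350+5·140=1050 | T(8,6)=140+6·21=266 | T(8,7)=21+7·1=28 | T(8,8)=1+8·0=1
i=9: T(9,1)=0+1·1=1 | T(9,2)=1+2·127=255 | T(9,3)=127+3·966=3025 | T(9,4)=966+4·1701=7770 | T(9,5)=1701+5·1050=6951 | T(9,6)=1050+6·266=2646 | T(9,7)=266+7·28=462 | T(9,8)=28+8·1=36 | T(9,9)=1+9·0=1
B_8 = ΣS(8,k) = 1+127+966+1701+1050+266+28+1 = 4140
B_9 = ΣS(9,k) = 1+255+3025+7770+6951+2646+462+36+1 = 21147

4140, 21147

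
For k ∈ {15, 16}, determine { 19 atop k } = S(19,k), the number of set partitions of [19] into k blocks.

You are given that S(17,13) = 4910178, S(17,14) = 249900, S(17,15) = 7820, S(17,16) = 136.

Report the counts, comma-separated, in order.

13916778, 527136

i=18: T(18,14)=4910178+14·249900=8408778 | T(18,15)=249900+15·7820=367200 | T(18,16)=7820+16·136=9996
i=19: T(19,15)=8408778+15·367200=13916778 | T(19,16)=367200+16·9996=527136
Read S(19,15) = 13916778, S(19,16) = 527136.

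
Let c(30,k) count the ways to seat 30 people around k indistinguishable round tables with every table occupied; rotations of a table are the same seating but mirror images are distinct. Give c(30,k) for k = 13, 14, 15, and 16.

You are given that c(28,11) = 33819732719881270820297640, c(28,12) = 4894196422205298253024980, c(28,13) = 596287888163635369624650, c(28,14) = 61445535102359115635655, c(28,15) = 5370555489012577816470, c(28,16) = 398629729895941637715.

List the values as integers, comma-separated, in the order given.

796974693974455191377937300, 88776380550648116217781890, 8459574446076318147830625, 691254538651580660999025

[29] T[29,12]:28*4894196422205298253024980+33819732719881270820297640=170857232541629621904997080 · T[29,13]:28*596287888163635369624650+4894196422205298253024980=21590257290787088602515180 · T[29,14]:28*61445535102359115635655+596287888163635369624650=2316762871029690607422990 · T[29,15]:28*5370555489012577816470+61445535102359115635655=211821088794711294496815 · T[29,16]:28*398629729895941637715+5370555489012577816470=16532187926098943672490
[30] T[30,13]:29*21590257290787088602515180+170857232541629621904997080=796974693974455191377937300 · T[30,14]:29*2316762871029690607422990+21590257290787088602515180=88776380550648116217781890 · T[30,15]:29*211821088794711294496815+2316762871029690607422990=8459574446076318147830625 · T[30,16]:29*16532187926098943672490+211821088794711294496815=691254538651580660999025
Read c(30,13) = 796974693974455191377937300, c(30,14) = 88776380550648116217781890, c(30,15) = 8459574446076318147830625, c(30,16) = 691254538651580660999025.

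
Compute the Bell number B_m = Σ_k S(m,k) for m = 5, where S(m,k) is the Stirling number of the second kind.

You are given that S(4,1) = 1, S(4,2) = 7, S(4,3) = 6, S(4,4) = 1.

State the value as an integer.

i=5: T(5,1)=0+1·1=1 | T(5,2)=1+2·7=15 | T(5,3)=7+3·6=25 | T(5,4)=6+4·1=10 | T(5,5)=1+5·0=1
B_5 = ΣS(5,k) = 1+15+25+10+1 = 52

52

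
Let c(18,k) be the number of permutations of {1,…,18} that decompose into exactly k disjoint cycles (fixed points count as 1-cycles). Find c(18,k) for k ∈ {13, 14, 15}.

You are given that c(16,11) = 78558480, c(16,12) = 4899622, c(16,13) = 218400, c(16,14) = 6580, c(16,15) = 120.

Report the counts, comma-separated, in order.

row 17: T[17][12]=16·4899622+78558480=156952432  T[17][13]=16·218400+4899622=8394022  T[17][14]=16·6580+218400=323680  T[17][15]=16·120+6580=8500
row 18: T[18][13]=17·8394022+156952432=299650806  T[18][14]=17·323680+8394022=13896582  T[18][15]=17·8500+323680=468180
Read c(18,13) = 299650806, c(18,14) = 13896582, c(18,15) = 468180.

299650806, 13896582, 468180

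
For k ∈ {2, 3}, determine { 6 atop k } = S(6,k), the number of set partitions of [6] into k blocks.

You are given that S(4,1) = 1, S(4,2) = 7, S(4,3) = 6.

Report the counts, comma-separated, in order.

31, 90

i=5: T(5,1)=0+1·1=1 | T(5,2)=1+2·7=15 | T(5,3)=7+3·6=25
i=6: T(6,2)=1+2·15=31 | T(6,3)=15+3·25=90
Read S(6,2) = 31, S(6,3) = 90.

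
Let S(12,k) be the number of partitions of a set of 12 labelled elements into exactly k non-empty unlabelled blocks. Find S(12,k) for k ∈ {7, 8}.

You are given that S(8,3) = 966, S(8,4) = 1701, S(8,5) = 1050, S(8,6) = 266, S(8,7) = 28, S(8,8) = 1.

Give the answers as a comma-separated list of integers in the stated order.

627396, 159027

i=9: T(9,4)=966+4·1701=7770 | T(9,5)=1701+5·1050=6951 | T(9,6)=1050+6·266=2646 | T(9,7)=266+7·28=462 | T(9,8)=28+8·1=36
i=10: T(10,5)=7770+5·6951=42525 | T(10,6)=6951+6·2646=22827 | T(10,7)=2646+7·462=5880 | T(10,8)=462+8·36=750
i=11: T(11,6)=42525+6·22827=179487 | T(11,7)=22827+7·5880=63987 | T(11,8)=5880+8·750=11880
i=12: T(12,7)=179487+7·63987=627396 | T(12,8)=63987+8·11880=159027
Read S(12,7) = 627396, S(12,8) = 159027.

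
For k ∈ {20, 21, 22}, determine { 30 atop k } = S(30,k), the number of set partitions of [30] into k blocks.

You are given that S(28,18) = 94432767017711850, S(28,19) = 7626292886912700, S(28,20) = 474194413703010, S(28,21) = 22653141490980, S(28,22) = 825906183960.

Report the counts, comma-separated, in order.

581535955088511150, 37058299246258290, 1848018090851790

@29  (29,19):7626292886912700·19+94432767017711850→239332331869053150, (29,20):474194413703010·20+7626292886912700→17110181160972900, (29,21):22653141490980·21+474194413703010→949910385013590, (29,22):825906183960·22+22653141490980→40823077538100
@30  (30,20):17110181160972900·20+239332331869053150→581535955088511150, (30,21):949910385013590·21+17110181160972900→37058299246258290, (30,22):40823077538100·22+949910385013590→1848018090851790
Read S(30,20) = 581535955088511150, S(30,21) = 37058299246258290, S(30,22) = 1848018090851790.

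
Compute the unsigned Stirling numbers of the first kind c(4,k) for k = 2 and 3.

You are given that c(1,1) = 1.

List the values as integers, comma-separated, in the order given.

i=2: T(2,1)=0+1·1=1 | T(2,2)=1+1·0=1
i=3: T(3,1)=0+2·1=2 | T(3,2)=1+2·1=3 | T(3,3)=1+2·0=1
i=4: T(4,2)=2+3·3=11 | T(4,3)=3+3·1=6
Read c(4,2) = 11, c(4,3) = 6.

11, 6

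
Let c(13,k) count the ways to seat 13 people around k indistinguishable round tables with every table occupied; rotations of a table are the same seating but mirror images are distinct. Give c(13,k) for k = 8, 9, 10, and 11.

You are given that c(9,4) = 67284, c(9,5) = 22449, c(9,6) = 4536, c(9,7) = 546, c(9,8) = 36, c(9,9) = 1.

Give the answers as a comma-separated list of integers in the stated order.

6926634, 749463, 55770, 2717

@10  (10,5):22449·9+67284→269325, (10,6):4536·9+22449→63273, (10,7):546·9+4536→9450, (10,8):36·9+546→870, (10,9):1·9+36→45, (10,10):0·9+1→1
@11  (11,6):63273·10+269325→902055, (11,7):9450·10+63273→157773, (11,8):870·10+9450→18150, (11,9):45·10+870→1320, (11,10):1·10+45→55, (11,11):0·10+1→1
@12  (12,7):157773·11+902055→2637558, (12,8):18150·11+157773→357423, (12,9):1320·11+18150→32670, (12,10):55·11+1320→1925, (12,11):1·11+55→66
@13  (13,8):357423·12+2637558→6926634, (13,9):32670·12+357423→749463, (13,10):1925·12+32670→55770, (13,11):66·12+1925→2717
Read c(13,8) = 6926634, c(13,9) = 749463, c(13,10) = 55770, c(13,11) = 2717.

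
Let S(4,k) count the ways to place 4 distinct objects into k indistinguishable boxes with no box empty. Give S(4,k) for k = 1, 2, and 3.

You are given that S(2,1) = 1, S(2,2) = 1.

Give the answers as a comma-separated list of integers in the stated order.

[3] T[3,1]:1*1+0=1 · T[3,2]:2*1+1=3 · T[3,3]:3*0+1=1
[4] T[4,1]:1*1+0=1 · T[4,2]:2*3+1=7 · T[4,3]:3*1+3=6
Read S(4,1) = 1, S(4,2) = 7, S(4,3) = 6.

1, 7, 6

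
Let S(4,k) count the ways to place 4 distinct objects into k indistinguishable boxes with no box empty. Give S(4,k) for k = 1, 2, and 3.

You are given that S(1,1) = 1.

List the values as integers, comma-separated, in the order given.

1, 7, 6

[2] T[2,1]:1*1+0=1 · T[2,2]:2*0+1=1
[3] T[3,1]:1*1+0=1 · T[3,2]:2*1+1=3 · T[3,3]:3*0+1=1
[4] T[4,1]:1*1+0=1 · T[4,2]:2*3+1=7 · T[4,3]:3*1+3=6
Read S(4,1) = 1, S(4,2) = 7, S(4,3) = 6.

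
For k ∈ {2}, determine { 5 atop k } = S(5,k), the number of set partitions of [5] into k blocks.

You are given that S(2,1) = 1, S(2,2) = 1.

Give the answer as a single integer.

15

row 3: T[3][1]=1·1+0=1  T[3][2]=2·1+1=3
row 4: T[4][1]=1·1+0=1  T[4][2]=2·3+1=7
row 5: T[5][2]=2·7+1=15
Read S(5,2) = 15.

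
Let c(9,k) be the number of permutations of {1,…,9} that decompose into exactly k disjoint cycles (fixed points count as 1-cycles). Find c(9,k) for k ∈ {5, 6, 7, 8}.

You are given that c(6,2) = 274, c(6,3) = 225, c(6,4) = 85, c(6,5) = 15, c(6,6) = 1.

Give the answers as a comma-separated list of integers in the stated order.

r7: T_7,3=6×225+274=1624; T_7,4=6×85+225=735; T_7,5=6×15+85=175; T_7,6=6×1+15=21; T_7,7=6×0+1=1
r8: T_8,4=7×735+1624=6769; T_8,5=7×175+735=1960; T_8,6=7×21+175=322; T_8,7=7×1+21=28; T_8,8=7×0+1=1
r9: T_9,5=8×1960+6769=22449; T_9,6=8×322+1960=4536; T_9,7=8×28+322=546; T_9,8=8×1+28=36
Read c(9,5) = 22449, c(9,6) = 4536, c(9,7) = 546, c(9,8) = 36.

22449, 4536, 546, 36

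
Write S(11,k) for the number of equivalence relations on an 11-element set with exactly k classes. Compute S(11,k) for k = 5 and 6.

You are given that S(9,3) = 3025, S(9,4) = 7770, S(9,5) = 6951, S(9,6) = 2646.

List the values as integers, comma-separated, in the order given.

246730, 179487

r10: T_10,4=4×7770+3025=34105; T_10,5=5×6951+7770=42525; T_10,6=6×2646+6951=22827
r11: T_11,5=5×42525+34105=246730; T_11,6=6×22827+42525=179487
Read S(11,5) = 246730, S(11,6) = 179487.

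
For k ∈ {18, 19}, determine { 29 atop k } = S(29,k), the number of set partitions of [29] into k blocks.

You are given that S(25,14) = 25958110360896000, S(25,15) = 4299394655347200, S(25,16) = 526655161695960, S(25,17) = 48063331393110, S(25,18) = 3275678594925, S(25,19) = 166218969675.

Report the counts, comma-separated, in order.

r26: T_26,15=15×4299394655347200+25958110360896000=90449030191104000; T_26,16=16×526655161695960+4299394655347200=12725877242482560; T_26,17=17×48063331393110+526655161695960=1343731795378830; T_26,18=18×3275678594925+48063331393110=107025546101760; T_26,19=19×166218969675+3275678594925=6433839018750
r27: T_27,16=16×12725877242482560+90449030191104000=294063066070824960; T_27,17=17×1343731795378830+12725877242482560=35569317763922670; T_27,18=18×107025546101760+1343731795378830=3270191625210510; T_27,19=19×6433839018750+107025546101760=229268487458010
r28: T_28,17=17×35569317763922670+294063066070824960=898741468057510350; T_28,18=18×3270191625210510+35569317763922670=94432767017711850; T_28,19=19×229268487458010+3270191625210510=7626292886912700
r29: T_29,18=18×94432767017711850+898741468057510350=2598531274376323650; T_29,19=19×7626292886912700+94432767017711850=239332331869053150
Read S(29,18) = 2598531274376323650, S(29,19) = 239332331869053150.

2598531274376323650, 239332331869053150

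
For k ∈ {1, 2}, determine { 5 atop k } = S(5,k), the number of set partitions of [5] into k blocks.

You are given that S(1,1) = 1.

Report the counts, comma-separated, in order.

i=2: T(2,1)=0+1·1=1 | T(2,2)=1+2·0=1
i=3: T(3,1)=0+1·1=1 | T(3,2)=1+2·1=3
i=4: T(4,1)=0+1·1=1 | T(4,2)=1+2·3=7
i=5: T(5,1)=0+1·1=1 | T(5,2)=1+2·7=15
Read S(5,1) = 1, S(5,2) = 15.

1, 15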